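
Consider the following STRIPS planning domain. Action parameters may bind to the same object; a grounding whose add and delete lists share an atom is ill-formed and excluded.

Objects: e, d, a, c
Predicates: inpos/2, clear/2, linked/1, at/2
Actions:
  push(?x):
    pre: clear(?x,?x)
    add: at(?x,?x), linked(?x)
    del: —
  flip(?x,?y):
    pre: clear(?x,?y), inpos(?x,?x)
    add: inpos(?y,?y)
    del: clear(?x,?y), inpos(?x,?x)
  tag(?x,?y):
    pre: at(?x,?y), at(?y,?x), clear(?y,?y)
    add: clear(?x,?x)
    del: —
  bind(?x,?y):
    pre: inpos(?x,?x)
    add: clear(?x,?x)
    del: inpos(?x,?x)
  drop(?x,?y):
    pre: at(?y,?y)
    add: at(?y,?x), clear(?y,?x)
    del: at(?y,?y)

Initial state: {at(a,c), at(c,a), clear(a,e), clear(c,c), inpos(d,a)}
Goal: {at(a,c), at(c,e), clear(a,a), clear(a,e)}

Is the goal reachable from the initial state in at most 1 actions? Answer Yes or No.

No

1. push(c)  →  {at(a,c), at(c,a), at(c,c), clear(a,e), clear(c,c), inpos(d,a), linked(c)}
2. tag(a,c)  →  {at(a,c), at(c,a), at(c,c), clear(a,a), clear(a,e), clear(c,c), inpos(d,a), linked(c)}
3. drop(e,c)  →  {at(a,c), at(c,a), at(c,e), clear(a,a), clear(a,e), clear(c,c), clear(c,e), inpos(d,a), linked(c)}
optimal plan length = 3; 3 > 1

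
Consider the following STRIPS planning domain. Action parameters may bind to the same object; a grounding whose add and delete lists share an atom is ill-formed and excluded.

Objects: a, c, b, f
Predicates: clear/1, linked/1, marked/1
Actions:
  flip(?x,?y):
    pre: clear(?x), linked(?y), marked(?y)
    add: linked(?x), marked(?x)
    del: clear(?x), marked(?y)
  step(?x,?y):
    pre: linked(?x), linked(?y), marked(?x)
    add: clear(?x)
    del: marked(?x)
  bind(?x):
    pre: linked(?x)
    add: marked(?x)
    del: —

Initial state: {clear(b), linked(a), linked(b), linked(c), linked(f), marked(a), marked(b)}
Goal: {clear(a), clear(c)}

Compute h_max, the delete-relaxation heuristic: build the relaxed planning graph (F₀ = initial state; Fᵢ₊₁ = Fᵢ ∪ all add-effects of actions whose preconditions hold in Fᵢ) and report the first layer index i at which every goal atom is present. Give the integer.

2

F0 = init (7 atoms)
F1 = F0 ∪ {clear(a), marked(c), marked(f)}  (10 atoms)
F2 = F1 ∪ {clear(c), clear(f)}  (12 atoms)
goal ⊆ F2  ⇒  h_max = 2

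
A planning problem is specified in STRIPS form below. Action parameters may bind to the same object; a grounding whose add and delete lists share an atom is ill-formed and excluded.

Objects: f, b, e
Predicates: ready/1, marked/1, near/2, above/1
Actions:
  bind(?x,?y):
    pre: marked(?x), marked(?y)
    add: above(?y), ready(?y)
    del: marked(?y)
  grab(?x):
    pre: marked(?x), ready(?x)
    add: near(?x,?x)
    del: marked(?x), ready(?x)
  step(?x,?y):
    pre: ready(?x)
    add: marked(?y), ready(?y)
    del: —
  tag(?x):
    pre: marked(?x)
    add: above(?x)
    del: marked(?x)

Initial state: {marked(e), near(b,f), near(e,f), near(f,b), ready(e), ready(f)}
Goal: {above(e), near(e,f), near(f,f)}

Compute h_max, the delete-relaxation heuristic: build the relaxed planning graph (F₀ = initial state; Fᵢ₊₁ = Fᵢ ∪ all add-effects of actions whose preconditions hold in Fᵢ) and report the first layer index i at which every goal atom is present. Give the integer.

2

F0 = init (6 atoms)
F1 = F0 ∪ {above(e), marked(b), marked(f), near(e,e), ready(b)}  (11 atoms)
F2 = F1 ∪ {above(b), above(f), near(b,b), near(f,f)}  (15 atoms)
goal ⊆ F2  ⇒  h_max = 2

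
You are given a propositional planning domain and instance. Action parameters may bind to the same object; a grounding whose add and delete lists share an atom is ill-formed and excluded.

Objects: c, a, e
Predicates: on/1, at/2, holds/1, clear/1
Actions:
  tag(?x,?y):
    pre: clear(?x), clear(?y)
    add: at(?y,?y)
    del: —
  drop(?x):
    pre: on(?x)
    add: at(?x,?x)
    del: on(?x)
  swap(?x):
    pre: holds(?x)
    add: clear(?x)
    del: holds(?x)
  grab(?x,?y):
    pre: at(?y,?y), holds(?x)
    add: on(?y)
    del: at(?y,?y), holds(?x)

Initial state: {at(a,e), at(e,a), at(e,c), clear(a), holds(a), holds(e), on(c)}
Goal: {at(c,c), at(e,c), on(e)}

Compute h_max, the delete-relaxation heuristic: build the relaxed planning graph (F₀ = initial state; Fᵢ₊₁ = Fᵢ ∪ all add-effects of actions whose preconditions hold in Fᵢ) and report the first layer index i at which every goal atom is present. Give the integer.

3

F0 = init (7 atoms)
F1 = F0 ∪ {at(a,a), at(c,c), clear(e)}  (10 atoms)
F2 = F1 ∪ {at(e,e), on(a)}  (12 atoms)
F3 = F2 ∪ {on(e)}  (13 atoms)
goal ⊆ F3  ⇒  h_max = 3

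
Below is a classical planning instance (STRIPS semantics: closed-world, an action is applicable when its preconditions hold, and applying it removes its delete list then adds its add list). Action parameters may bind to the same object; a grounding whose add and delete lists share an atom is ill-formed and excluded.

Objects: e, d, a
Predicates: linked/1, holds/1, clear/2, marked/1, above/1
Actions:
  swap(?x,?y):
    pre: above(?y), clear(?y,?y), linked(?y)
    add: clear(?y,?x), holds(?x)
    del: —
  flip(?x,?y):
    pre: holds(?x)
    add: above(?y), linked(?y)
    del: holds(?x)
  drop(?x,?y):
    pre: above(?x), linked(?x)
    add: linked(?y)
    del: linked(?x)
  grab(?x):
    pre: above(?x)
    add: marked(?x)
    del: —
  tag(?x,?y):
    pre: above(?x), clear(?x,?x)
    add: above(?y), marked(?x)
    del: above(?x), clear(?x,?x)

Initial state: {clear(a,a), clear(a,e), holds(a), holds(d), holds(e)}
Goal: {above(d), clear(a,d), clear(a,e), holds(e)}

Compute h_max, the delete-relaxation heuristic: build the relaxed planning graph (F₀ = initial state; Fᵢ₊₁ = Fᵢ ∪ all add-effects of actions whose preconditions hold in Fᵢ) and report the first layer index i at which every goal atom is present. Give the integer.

F0 = init (5 atoms)
F1 = F0 ∪ {above(a), above(d), above(e), linked(a), linked(d), linked(e)}  (11 atoms)
F2 = F1 ∪ {clear(a,d), marked(a), marked(d), marked(e)}  (15 atoms)
goal ⊆ F2  ⇒  h_max = 2

2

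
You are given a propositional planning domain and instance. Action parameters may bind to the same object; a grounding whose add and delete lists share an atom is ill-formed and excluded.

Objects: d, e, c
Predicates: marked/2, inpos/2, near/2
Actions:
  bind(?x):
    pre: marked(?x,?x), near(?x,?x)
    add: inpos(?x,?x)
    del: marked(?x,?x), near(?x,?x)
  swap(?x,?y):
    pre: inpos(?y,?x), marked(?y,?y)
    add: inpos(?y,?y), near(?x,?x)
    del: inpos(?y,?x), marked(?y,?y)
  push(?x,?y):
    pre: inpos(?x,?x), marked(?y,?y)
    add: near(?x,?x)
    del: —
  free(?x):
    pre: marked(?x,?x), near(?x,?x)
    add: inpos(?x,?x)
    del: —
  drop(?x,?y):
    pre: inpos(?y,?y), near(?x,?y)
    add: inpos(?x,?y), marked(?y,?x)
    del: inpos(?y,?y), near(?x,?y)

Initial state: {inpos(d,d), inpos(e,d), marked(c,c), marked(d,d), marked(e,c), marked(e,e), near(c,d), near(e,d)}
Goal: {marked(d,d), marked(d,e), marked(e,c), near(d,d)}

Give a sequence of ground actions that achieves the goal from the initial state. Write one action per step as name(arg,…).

swap(d,e); drop(e,d)

1. swap(d,e)  →  {inpos(d,d), inpos(e,e), marked(c,c), marked(d,d), marked(e,c), near(c,d), near(d,d), near(e,d)}
2. drop(e,d)  →  {inpos(e,d), inpos(e,e), marked(c,c), marked(d,d), marked(d,e), marked(e,c), near(c,d), near(d,d)}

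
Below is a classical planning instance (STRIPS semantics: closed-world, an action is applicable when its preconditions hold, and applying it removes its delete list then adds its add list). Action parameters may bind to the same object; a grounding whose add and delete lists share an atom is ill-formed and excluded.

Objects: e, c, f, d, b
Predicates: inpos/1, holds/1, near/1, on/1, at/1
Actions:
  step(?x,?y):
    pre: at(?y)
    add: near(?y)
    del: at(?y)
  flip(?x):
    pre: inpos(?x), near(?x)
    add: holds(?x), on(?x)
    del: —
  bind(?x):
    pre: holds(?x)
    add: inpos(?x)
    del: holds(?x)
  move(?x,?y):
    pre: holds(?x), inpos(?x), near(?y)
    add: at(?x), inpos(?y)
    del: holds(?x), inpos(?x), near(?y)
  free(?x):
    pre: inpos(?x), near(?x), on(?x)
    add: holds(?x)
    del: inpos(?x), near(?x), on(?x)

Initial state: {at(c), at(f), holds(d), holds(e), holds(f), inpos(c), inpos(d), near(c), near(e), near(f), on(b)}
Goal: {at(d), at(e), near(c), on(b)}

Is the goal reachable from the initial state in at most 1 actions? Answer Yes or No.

No

1. move(d,e)  →  {at(c), at(d), at(f), holds(e), holds(f), inpos(c), inpos(e), near(c), near(f), on(b)}
2. move(e,f)  →  {at(c), at(d), at(e), at(f), holds(f), inpos(c), inpos(f), near(c), on(b)}
optimal plan length = 2; 2 > 1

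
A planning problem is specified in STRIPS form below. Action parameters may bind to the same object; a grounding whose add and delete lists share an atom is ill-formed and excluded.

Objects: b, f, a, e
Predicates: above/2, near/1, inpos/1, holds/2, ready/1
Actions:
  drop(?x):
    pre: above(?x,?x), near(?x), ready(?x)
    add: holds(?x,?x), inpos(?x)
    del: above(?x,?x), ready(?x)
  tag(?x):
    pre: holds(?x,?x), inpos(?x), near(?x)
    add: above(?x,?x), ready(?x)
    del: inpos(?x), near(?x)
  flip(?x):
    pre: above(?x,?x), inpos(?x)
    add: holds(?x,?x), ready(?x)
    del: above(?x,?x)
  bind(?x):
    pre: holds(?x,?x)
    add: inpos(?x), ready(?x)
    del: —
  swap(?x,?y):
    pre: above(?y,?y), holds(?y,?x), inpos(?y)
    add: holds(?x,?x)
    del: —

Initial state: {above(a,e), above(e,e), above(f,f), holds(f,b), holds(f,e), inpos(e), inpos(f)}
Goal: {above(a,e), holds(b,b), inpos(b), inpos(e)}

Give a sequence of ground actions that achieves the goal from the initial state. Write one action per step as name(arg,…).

swap(b,f); bind(b)

1. swap(b,f)  →  {above(a,e), above(e,e), above(f,f), holds(b,b), holds(f,b), holds(f,e), inpos(e), inpos(f)}
2. bind(b)  →  {above(a,e), above(e,e), above(f,f), holds(b,b), holds(f,b), holds(f,e), inpos(b), inpos(e), inpos(f), ready(b)}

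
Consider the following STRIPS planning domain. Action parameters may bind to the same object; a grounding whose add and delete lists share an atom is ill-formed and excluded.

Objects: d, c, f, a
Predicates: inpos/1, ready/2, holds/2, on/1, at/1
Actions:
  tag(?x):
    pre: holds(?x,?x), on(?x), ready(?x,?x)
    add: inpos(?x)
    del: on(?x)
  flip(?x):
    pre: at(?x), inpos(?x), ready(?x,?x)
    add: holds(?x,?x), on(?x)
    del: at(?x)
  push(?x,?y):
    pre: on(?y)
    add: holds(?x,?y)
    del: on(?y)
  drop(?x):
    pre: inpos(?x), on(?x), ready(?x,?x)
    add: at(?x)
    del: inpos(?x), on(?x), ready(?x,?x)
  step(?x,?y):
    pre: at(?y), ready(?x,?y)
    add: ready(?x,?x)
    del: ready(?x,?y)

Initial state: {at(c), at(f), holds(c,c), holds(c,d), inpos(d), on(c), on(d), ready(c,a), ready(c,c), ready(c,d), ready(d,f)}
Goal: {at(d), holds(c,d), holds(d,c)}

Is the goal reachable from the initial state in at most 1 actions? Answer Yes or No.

No

1. push(d,c)  →  {at(c), at(f), holds(c,c), holds(c,d), holds(d,c), inpos(d), on(d), ready(c,a), ready(c,c), ready(c,d), ready(d,f)}
2. step(d,f)  →  {at(c), at(f), holds(c,c), holds(c,d), holds(d,c), inpos(d), on(d), ready(c,a), ready(c,c), ready(c,d), ready(d,d)}
3. drop(d)  →  {at(c), at(d), at(f), holds(c,c), holds(c,d), holds(d,c), ready(c,a), ready(c,c), ready(c,d)}
optimal plan length = 3; 3 > 1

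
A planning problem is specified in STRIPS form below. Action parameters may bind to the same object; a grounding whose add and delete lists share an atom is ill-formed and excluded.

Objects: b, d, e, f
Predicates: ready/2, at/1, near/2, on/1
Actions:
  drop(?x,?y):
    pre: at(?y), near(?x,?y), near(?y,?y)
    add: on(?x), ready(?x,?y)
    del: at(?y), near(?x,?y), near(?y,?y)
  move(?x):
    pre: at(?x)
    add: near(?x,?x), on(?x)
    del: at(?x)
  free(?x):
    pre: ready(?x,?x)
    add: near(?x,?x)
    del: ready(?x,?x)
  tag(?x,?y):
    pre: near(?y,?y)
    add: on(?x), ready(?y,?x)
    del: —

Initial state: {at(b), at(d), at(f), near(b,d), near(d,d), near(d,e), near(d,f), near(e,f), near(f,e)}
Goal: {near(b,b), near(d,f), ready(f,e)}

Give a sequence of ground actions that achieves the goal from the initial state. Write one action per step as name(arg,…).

1. move(b)  →  {at(d), at(f), near(b,b), near(b,d), near(d,d), near(d,e), near(d,f), near(e,f), near(f,e), on(b)}
2. move(f)  →  {at(d), near(b,b), near(b,d), near(d,d), near(d,e), near(d,f), near(e,f), near(f,e), near(f,f), on(b), on(f)}
3. tag(e,f)  →  {at(d), near(b,b), near(b,d), near(d,d), near(d,e), near(d,f), near(e,f), near(f,e), near(f,f), on(b), on(e), on(f), ready(f,e)}

move(b); move(f); tag(e,f)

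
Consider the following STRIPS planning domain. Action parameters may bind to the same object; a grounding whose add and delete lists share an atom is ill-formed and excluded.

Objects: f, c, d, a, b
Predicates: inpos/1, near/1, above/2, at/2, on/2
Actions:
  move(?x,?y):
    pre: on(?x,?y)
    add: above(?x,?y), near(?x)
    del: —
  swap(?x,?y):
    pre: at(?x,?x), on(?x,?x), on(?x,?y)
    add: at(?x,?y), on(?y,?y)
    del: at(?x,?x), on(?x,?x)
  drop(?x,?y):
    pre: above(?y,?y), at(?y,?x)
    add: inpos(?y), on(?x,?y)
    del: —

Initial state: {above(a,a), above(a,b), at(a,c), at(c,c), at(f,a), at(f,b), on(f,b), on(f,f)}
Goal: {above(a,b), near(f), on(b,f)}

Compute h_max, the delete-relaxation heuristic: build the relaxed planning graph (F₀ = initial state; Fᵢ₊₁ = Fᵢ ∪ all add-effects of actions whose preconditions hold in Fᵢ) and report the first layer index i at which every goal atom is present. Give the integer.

F0 = init (8 atoms)
F1 = F0 ∪ {above(f,b), above(f,f), inpos(a), near(f), on(c,a)}  (13 atoms)
F2 = F1 ∪ {above(c,a), inpos(f), near(c), on(a,f), on(b,f)}  (18 atoms)
goal ⊆ F2  ⇒  h_max = 2

2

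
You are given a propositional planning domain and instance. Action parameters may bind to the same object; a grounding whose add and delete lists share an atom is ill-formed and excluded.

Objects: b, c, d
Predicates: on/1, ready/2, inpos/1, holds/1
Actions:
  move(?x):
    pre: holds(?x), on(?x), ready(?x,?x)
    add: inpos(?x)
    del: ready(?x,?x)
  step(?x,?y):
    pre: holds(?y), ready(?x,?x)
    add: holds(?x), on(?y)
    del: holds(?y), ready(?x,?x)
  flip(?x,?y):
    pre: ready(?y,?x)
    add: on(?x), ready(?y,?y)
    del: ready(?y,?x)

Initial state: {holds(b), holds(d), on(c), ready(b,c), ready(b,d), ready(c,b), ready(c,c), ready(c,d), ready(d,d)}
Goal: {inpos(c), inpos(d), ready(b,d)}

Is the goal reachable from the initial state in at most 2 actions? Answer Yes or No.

No

1. step(c,b)  →  {holds(c), holds(d), on(b), on(c), ready(b,c), ready(b,d), ready(c,b), ready(c,d), ready(d,d)}
2. flip(d,c)  →  {holds(c), holds(d), on(b), on(c), on(d), ready(b,c), ready(b,d), ready(c,b), ready(c,c), ready(d,d)}
3. move(c)  →  {holds(c), holds(d), inpos(c), on(b), on(c), on(d), ready(b,c), ready(b,d), ready(c,b), ready(d,d)}
4. move(d)  →  {holds(c), holds(d), inpos(c), inpos(d), on(b), on(c), on(d), ready(b,c), ready(b,d), ready(c,b)}
optimal plan length = 4; 4 > 2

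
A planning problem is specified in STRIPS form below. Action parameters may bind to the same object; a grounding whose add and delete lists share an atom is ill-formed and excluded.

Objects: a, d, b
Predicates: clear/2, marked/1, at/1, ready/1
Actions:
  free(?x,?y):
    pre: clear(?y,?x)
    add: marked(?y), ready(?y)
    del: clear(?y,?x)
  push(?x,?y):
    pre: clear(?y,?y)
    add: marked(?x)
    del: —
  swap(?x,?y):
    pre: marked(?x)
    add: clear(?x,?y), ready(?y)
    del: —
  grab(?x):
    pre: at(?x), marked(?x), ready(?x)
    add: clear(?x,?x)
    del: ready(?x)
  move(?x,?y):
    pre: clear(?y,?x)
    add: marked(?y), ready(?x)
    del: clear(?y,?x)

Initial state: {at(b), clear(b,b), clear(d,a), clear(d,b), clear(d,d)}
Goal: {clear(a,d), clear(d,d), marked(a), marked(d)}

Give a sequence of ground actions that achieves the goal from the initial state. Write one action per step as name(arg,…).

free(a,d); push(a,d); swap(a,d)

1. free(a,d)  →  {at(b), clear(b,b), clear(d,b), clear(d,d), marked(d), ready(d)}
2. push(a,d)  →  {at(b), clear(b,b), clear(d,b), clear(d,d), marked(a), marked(d), ready(d)}
3. swap(a,d)  →  {at(b), clear(a,d), clear(b,b), clear(d,b), clear(d,d), marked(a), marked(d), ready(d)}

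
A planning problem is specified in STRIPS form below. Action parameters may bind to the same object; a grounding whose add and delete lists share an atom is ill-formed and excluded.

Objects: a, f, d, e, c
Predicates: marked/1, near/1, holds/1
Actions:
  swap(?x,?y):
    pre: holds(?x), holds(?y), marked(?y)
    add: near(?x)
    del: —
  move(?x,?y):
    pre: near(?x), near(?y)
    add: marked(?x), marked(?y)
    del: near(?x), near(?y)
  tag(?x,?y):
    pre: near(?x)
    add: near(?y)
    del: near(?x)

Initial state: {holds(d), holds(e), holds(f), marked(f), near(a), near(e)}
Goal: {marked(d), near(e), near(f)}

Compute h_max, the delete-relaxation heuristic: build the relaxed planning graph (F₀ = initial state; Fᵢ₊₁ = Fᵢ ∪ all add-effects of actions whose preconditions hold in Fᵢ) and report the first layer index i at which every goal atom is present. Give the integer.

F0 = init (6 atoms)
F1 = F0 ∪ {marked(a), marked(e), near(c), near(d), near(f)}  (11 atoms)
F2 = F1 ∪ {marked(c), marked(d)}  (13 atoms)
goal ⊆ F2  ⇒  h_max = 2

2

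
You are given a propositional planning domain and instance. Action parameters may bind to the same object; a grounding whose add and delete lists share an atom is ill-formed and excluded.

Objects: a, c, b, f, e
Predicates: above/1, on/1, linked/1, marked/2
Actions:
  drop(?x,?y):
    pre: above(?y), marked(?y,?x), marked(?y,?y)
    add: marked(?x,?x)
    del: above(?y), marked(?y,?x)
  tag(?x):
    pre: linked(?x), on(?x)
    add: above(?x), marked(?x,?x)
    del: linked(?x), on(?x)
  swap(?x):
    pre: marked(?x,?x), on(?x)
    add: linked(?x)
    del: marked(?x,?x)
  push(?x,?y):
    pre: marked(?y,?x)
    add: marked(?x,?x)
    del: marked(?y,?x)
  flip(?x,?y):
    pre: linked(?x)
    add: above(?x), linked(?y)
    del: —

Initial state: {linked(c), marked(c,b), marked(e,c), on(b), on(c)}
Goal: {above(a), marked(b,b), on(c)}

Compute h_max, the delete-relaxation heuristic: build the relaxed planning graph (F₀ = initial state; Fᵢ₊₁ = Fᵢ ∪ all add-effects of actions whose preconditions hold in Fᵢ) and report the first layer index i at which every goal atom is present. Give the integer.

2

F0 = init (5 atoms)
F1 = F0 ∪ {above(c), linked(a), linked(b), linked(e), linked(f), marked(b,b), marked(c,c)}  (12 atoms)
F2 = F1 ∪ {above(a), above(b), above(e), above(f)}  (16 atoms)
goal ⊆ F2  ⇒  h_max = 2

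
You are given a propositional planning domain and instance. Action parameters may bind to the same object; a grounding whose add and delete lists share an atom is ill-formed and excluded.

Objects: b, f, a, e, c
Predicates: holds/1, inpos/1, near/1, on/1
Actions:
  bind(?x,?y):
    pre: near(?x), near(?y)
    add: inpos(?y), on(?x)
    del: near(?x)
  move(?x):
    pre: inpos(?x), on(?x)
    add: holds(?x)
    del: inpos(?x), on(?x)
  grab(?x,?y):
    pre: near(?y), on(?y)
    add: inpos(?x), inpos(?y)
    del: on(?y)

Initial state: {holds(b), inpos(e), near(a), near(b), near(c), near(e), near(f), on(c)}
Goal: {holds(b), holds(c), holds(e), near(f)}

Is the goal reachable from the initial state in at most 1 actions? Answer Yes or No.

1. bind(e,c)  →  {holds(b), inpos(c), inpos(e), near(a), near(b), near(c), near(f), on(c), on(e)}
2. move(e)  →  {holds(b), holds(e), inpos(c), near(a), near(b), near(c), near(f), on(c)}
3. move(c)  →  {holds(b), holds(c), holds(e), near(a), near(b), near(c), near(f)}
optimal plan length = 3; 3 > 1

No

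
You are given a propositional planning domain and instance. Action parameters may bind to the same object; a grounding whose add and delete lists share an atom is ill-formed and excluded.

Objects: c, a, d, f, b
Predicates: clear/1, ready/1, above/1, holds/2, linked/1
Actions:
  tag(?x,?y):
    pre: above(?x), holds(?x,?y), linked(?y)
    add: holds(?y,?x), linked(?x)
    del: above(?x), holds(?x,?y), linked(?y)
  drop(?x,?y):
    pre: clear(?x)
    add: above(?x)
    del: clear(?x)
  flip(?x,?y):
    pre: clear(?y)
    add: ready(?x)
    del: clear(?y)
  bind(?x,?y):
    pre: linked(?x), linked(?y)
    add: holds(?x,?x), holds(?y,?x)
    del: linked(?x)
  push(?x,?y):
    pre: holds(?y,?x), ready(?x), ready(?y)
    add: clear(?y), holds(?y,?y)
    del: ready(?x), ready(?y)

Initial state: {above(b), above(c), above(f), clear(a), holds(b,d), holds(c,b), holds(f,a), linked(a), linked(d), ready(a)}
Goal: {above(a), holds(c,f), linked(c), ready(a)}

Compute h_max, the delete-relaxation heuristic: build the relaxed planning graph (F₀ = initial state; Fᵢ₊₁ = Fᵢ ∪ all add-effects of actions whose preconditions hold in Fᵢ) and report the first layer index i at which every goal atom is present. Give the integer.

3

F0 = init (10 atoms)
F1 = F0 ∪ {above(a), holds(a,a), holds(a,d), holds(a,f), holds(d,a), holds(d,b), holds(d,d), linked(b), linked(f), ready(b), ready(c), ready(d), ready(f)}  (23 atoms)
F2 = F1 ∪ {clear(b), clear(c), clear(d), clear(f), holds(a,b), holds(b,a), holds(b,b), holds(b,c), holds(b,f), holds(c,c), holds(d,f), holds(f,b), holds(f,d), holds(f,f), linked(c)}  (38 atoms)
F3 = F2 ∪ {above(d), holds(a,c), holds(c,a), holds(c,d), holds(c,f), holds(d,c), holds(f,c)}  (45 atoms)
goal ⊆ F3  ⇒  h_max = 3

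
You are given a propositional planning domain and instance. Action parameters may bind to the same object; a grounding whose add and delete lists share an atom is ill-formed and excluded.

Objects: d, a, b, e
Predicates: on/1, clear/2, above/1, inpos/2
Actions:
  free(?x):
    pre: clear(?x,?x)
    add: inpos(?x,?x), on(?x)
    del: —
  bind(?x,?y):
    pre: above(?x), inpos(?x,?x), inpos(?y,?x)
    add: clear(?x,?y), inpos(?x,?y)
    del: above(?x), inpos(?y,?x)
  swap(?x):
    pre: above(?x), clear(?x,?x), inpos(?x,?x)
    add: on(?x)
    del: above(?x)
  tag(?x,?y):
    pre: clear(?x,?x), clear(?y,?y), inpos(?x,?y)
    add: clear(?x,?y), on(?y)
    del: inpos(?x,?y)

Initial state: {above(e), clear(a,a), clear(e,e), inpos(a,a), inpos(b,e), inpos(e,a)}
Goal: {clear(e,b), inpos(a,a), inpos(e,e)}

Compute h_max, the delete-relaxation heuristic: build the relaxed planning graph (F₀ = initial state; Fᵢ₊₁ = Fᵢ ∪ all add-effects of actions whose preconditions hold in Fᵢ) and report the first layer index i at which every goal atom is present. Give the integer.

F0 = init (6 atoms)
F1 = F0 ∪ {clear(e,a), inpos(e,e), on(a), on(e)}  (10 atoms)
F2 = F1 ∪ {clear(e,b), inpos(e,b)}  (12 atoms)
goal ⊆ F2  ⇒  h_max = 2

2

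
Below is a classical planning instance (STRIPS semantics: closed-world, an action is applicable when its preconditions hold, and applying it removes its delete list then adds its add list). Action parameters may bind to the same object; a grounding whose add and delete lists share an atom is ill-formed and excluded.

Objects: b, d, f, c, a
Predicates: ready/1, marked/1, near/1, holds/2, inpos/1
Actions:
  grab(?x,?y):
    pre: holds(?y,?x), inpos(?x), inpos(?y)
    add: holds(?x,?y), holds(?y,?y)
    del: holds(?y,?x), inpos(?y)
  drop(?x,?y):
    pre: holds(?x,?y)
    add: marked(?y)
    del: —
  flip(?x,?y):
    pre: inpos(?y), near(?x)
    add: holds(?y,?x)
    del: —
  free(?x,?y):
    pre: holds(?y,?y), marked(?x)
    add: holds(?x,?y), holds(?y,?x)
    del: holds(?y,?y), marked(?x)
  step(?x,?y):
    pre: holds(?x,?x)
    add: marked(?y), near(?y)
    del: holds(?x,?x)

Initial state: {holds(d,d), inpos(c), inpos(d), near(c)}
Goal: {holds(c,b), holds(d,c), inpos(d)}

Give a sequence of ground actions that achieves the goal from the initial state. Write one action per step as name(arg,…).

flip(c,d); step(d,b); flip(b,c)

1. flip(c,d)  →  {holds(d,c), holds(d,d), inpos(c), inpos(d), near(c)}
2. step(d,b)  →  {holds(d,c), inpos(c), inpos(d), marked(b), near(b), near(c)}
3. flip(b,c)  →  {holds(c,b), holds(d,c), inpos(c), inpos(d), marked(b), near(b), near(c)}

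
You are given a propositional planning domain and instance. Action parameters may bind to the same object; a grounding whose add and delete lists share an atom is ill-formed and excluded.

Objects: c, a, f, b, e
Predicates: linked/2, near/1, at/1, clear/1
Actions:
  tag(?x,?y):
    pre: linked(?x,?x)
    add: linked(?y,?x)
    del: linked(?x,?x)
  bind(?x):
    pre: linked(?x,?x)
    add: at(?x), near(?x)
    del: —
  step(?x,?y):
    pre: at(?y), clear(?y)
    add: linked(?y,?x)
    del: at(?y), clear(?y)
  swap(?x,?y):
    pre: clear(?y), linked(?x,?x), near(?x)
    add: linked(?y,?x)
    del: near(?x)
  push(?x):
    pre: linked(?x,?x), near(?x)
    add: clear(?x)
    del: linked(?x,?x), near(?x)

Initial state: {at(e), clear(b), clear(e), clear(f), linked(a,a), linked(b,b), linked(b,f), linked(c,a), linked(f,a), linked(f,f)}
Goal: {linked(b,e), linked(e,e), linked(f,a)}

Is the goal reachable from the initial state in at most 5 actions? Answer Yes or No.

Yes

1. bind(b)  →  {at(b), at(e), clear(b), clear(e), clear(f), linked(a,a), linked(b,b), linked(b,f), linked(c,a), linked(f,a), linked(f,f), near(b)}
2. step(e,b)  →  {at(e), clear(e), clear(f), linked(a,a), linked(b,b), linked(b,e), linked(b,f), linked(c,a), linked(f,a), linked(f,f), near(b)}
3. step(e,e)  →  {clear(f), linked(a,a), linked(b,b), linked(b,e), linked(b,f), linked(c,a), linked(e,e), linked(f,a), linked(f,f), near(b)}
optimal plan length = 3; 3 ≤ 5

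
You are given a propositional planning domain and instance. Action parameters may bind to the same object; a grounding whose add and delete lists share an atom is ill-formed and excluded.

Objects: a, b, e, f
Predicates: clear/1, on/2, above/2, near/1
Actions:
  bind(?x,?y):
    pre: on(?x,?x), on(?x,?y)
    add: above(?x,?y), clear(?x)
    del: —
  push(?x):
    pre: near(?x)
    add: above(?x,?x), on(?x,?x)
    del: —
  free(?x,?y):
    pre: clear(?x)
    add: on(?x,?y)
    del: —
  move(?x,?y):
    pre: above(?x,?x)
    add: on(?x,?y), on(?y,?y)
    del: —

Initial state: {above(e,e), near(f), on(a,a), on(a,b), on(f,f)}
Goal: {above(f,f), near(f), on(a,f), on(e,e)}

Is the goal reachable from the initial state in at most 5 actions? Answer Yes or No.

Yes

1. bind(a,a)  →  {above(a,a), above(e,e), clear(a), near(f), on(a,a), on(a,b), on(f,f)}
2. bind(f,f)  →  {above(a,a), above(e,e), above(f,f), clear(a), clear(f), near(f), on(a,a), on(a,b), on(f,f)}
3. free(a,f)  →  {above(a,a), above(e,e), above(f,f), clear(a), clear(f), near(f), on(a,a), on(a,b), on(a,f), on(f,f)}
4. move(a,e)  →  {above(a,a), above(e,e), above(f,f), clear(a), clear(f), near(f), on(a,a), on(a,b), on(a,e), on(a,f), on(e,e), on(f,f)}
optimal plan length = 4; 4 ≤ 5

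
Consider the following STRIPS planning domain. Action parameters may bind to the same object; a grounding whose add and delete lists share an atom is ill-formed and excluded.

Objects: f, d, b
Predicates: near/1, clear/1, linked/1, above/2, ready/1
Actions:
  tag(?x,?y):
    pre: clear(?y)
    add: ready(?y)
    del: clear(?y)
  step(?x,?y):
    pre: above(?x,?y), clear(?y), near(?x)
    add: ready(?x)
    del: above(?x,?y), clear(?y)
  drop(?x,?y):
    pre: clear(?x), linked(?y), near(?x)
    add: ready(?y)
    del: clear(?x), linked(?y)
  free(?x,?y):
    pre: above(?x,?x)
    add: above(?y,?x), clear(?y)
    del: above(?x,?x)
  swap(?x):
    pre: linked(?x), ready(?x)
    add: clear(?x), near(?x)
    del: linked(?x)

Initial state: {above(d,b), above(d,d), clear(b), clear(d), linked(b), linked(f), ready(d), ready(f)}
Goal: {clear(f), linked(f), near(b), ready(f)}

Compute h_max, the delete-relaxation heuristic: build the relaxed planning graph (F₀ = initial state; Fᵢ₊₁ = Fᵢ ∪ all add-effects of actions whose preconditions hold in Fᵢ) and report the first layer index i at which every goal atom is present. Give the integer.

2

F0 = init (8 atoms)
F1 = F0 ∪ {above(b,d), above(f,d), clear(f), near(f), ready(b)}  (13 atoms)
F2 = F1 ∪ {near(b)}  (14 atoms)
goal ⊆ F2  ⇒  h_max = 2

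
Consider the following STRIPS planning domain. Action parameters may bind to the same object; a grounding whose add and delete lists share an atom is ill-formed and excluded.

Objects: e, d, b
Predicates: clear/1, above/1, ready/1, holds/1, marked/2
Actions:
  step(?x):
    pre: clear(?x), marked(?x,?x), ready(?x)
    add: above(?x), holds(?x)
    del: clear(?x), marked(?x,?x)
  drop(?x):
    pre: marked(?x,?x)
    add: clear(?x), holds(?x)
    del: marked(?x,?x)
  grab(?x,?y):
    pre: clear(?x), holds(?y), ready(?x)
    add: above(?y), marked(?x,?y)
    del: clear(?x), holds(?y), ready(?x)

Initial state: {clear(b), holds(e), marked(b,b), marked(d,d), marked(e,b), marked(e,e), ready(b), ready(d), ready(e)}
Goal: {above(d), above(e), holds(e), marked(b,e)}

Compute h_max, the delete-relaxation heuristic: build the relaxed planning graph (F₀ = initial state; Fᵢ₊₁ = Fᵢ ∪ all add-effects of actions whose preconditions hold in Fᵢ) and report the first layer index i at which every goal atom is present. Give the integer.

F0 = init (9 atoms)
F1 = F0 ∪ {above(b), above(e), clear(d), clear(e), holds(b), holds(d), marked(b,e)}  (16 atoms)
F2 = F1 ∪ {above(d), marked(b,d), marked(d,b), marked(d,e), marked(e,d)}  (21 atoms)
goal ⊆ F2  ⇒  h_max = 2

2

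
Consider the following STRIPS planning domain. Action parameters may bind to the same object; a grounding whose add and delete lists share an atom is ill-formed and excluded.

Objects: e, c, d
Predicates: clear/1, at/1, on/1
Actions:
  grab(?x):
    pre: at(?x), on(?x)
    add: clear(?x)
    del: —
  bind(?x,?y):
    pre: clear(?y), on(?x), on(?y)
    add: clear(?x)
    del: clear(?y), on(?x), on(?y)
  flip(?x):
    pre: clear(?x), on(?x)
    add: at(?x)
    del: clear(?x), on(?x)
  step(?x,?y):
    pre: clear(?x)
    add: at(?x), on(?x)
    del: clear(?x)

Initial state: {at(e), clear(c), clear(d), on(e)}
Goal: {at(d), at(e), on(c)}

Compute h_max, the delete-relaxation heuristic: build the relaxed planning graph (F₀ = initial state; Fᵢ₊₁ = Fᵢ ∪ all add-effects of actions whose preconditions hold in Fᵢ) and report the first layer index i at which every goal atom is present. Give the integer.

1

F0 = init (4 atoms)
F1 = F0 ∪ {at(c), at(d), clear(e), on(c), on(d)}  (9 atoms)
goal ⊆ F1  ⇒  h_max = 1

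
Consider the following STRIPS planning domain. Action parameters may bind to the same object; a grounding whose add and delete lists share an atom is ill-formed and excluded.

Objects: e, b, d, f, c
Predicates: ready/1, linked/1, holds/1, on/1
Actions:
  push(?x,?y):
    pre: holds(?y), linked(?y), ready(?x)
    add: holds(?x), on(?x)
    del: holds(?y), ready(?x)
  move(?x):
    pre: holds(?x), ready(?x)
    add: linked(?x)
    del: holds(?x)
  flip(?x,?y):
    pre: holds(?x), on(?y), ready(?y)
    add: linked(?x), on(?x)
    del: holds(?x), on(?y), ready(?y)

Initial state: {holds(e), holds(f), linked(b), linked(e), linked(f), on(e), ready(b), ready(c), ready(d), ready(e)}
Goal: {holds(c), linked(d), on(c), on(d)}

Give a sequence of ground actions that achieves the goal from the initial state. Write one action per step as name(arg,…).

1. push(d,e)  →  {holds(d), holds(f), linked(b), linked(e), linked(f), on(d), on(e), ready(b), ready(c), ready(e)}
2. push(c,f)  →  {holds(c), holds(d), linked(b), linked(e), linked(f), on(c), on(d), on(e), ready(b), ready(e)}
3. flip(d,e)  →  {holds(c), linked(b), linked(d), linked(e), linked(f), on(c), on(d), ready(b)}

push(d,e); push(c,f); flip(d,e)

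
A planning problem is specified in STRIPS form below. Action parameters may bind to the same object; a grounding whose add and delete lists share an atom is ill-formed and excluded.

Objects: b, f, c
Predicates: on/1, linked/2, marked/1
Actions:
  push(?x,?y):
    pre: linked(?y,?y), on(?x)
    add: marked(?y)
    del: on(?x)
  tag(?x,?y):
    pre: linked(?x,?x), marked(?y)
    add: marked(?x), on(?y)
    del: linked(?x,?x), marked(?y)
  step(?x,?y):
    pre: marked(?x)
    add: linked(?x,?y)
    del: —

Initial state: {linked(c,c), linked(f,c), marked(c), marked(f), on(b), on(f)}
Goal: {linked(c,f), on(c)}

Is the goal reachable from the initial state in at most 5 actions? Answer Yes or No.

Yes

1. step(f,f)  →  {linked(c,c), linked(f,c), linked(f,f), marked(c), marked(f), on(b), on(f)}
2. step(c,f)  →  {linked(c,c), linked(c,f), linked(f,c), linked(f,f), marked(c), marked(f), on(b), on(f)}
3. tag(f,c)  →  {linked(c,c), linked(c,f), linked(f,c), marked(f), on(b), on(c), on(f)}
optimal plan length = 3; 3 ≤ 5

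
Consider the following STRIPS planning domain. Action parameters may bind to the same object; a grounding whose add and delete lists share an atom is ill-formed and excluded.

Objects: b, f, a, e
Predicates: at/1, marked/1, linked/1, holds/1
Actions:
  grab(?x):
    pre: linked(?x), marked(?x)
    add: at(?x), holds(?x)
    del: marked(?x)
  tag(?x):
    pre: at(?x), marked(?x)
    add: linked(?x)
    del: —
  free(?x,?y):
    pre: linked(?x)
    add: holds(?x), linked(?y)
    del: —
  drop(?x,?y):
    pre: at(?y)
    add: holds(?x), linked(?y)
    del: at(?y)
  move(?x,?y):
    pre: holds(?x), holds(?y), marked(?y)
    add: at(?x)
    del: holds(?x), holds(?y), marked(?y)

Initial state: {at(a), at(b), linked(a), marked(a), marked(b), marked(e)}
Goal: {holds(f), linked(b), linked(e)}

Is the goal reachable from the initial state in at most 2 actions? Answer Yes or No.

Yes

1. free(a,e)  →  {at(a), at(b), holds(a), linked(a), linked(e), marked(a), marked(b), marked(e)}
2. drop(f,b)  →  {at(a), holds(a), holds(f), linked(a), linked(b), linked(e), marked(a), marked(b), marked(e)}
optimal plan length = 2; 2 ≤ 2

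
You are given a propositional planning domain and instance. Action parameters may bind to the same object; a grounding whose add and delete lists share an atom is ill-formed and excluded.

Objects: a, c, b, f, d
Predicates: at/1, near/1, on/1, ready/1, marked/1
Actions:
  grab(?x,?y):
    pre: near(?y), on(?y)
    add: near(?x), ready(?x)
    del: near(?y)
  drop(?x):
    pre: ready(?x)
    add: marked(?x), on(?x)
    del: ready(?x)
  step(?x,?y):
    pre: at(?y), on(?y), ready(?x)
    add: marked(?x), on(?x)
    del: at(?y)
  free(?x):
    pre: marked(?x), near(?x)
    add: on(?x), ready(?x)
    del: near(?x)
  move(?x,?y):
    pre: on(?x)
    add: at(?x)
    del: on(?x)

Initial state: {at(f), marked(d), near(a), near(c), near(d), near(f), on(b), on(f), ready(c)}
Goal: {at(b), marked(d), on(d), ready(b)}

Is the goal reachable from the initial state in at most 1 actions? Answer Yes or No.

1. grab(b,f)  →  {at(f), marked(d), near(a), near(b), near(c), near(d), on(b), on(f), ready(b), ready(c)}
2. free(d)  →  {at(f), marked(d), near(a), near(b), near(c), on(b), on(d), on(f), ready(b), ready(c), ready(d)}
3. move(b,a)  →  {at(b), at(f), marked(d), near(a), near(b), near(c), on(d), on(f), ready(b), ready(c), ready(d)}
optimal plan length = 3; 3 > 1

No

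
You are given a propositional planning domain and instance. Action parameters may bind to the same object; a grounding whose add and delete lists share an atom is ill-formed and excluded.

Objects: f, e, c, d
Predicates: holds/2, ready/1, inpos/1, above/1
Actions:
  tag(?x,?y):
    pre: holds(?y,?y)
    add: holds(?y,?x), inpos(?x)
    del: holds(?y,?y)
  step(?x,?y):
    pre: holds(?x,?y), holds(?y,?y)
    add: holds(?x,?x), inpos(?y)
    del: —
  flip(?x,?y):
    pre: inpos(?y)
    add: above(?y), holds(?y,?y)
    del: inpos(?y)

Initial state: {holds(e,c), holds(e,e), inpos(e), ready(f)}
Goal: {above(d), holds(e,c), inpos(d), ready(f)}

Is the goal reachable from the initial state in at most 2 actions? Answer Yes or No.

1. tag(d,e)  →  {holds(e,c), holds(e,d), inpos(d), inpos(e), ready(f)}
2. flip(f,d)  →  {above(d), holds(d,d), holds(e,c), holds(e,d), inpos(e), ready(f)}
3. step(e,d)  →  {above(d), holds(d,d), holds(e,c), holds(e,d), holds(e,e), inpos(d), inpos(e), ready(f)}
optimal plan length = 3; 3 > 2

No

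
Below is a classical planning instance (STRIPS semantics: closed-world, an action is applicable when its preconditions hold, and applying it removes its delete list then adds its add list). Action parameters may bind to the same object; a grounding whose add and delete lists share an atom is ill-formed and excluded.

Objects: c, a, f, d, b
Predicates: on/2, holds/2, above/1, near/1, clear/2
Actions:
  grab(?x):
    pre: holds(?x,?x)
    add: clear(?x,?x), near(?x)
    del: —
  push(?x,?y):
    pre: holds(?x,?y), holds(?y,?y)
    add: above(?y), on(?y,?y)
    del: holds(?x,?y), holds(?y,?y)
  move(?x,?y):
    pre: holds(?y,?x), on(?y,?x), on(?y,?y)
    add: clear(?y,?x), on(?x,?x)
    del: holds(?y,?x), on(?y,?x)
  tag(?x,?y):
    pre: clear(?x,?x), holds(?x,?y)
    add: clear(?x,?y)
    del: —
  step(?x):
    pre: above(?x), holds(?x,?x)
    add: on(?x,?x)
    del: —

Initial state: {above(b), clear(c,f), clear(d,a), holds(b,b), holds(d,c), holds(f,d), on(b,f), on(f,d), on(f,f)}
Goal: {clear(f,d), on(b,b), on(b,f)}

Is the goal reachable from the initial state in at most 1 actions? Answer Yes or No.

No

1. push(b,b)  →  {above(b), clear(c,f), clear(d,a), holds(d,c), holds(f,d), on(b,b), on(b,f), on(f,d), on(f,f)}
2. move(d,f)  →  {above(b), clear(c,f), clear(d,a), clear(f,d), holds(d,c), on(b,b), on(b,f), on(d,d), on(f,f)}
optimal plan length = 2; 2 > 1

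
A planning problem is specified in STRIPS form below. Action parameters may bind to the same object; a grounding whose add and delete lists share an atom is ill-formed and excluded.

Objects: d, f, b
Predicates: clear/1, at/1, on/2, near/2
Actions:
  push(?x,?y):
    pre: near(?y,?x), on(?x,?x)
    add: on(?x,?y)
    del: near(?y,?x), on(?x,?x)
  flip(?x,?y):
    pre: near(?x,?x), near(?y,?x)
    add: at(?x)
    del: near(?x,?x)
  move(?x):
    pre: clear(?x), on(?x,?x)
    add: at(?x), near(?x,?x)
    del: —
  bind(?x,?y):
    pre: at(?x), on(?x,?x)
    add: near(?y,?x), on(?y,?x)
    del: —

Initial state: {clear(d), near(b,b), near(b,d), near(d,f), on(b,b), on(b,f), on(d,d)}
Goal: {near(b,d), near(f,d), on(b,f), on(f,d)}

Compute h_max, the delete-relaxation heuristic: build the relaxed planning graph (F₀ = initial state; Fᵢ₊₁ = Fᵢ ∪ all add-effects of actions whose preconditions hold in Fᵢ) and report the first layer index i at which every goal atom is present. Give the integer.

F0 = init (7 atoms)
F1 = F0 ∪ {at(b), at(d), near(d,d), on(d,b)}  (11 atoms)
F2 = F1 ∪ {near(d,b), near(f,b), near(f,d), on(b,d), on(f,b), on(f,d)}  (17 atoms)
goal ⊆ F2  ⇒  h_max = 2

2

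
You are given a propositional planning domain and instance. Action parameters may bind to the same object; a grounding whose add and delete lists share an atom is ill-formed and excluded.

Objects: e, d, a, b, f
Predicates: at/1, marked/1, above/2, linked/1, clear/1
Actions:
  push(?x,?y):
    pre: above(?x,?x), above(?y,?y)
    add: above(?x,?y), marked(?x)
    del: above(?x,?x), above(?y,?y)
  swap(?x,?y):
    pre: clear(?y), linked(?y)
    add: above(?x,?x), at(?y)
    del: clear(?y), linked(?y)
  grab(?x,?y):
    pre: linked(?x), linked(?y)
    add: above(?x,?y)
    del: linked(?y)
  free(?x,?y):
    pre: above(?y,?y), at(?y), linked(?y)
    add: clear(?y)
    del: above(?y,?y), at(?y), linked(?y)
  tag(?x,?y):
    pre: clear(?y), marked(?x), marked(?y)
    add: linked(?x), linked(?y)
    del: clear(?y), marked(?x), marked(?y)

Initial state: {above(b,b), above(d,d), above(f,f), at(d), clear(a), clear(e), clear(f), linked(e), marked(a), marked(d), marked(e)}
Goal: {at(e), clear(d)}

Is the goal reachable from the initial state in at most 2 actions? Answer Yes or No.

1. swap(e,e)  →  {above(b,b), above(d,d), above(e,e), above(f,f), at(d), at(e), clear(a), clear(f), marked(a), marked(d), marked(e)}
2. tag(d,a)  →  {above(b,b), above(d,d), above(e,e), above(f,f), at(d), at(e), clear(f), linked(a), linked(d), marked(e)}
3. free(e,d)  →  {above(b,b), above(e,e), above(f,f), at(e), clear(d), clear(f), linked(a), marked(e)}
optimal plan length = 3; 3 > 2

No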